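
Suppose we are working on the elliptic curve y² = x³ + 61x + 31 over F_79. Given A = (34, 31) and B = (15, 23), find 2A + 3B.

First 2A:
Repeated addition: build up to 2A.
2A: tangent at (34, 31): λ = (3·34² + 61)/(2·31) ≡ 53/62. 62⁻¹ ≡ 65 (mod 79), so λ ≡ 53·65 ≡ 48.
  x = λ² - 34 - 34 = 2304 - 68 ≡ 24; y = λ·(34 - 24) - 31 ≡ 54. → (24, 54)
2A = (24, 54).
Next 3B:
Repeated addition: build up to 3B.
2B: tangent at (15, 23): λ = (3·15² + 61)/(2·23) ≡ 25/46. 46⁻¹ ≡ 67 (mod 79) since 46·67 = 3082 ≡ 1, so λ ≡ 25·67 ≡ 16.
  x = λ² - 15 - 15 = 256 - 30 ≡ 68; y = λ·(15 - 68) - 23 ≡ 77. → (68, 77)
3B: (68, 77) + (15, 23). λ = (23 - 77)/(15 - 68) ≡ 25/26 mod 79. 26⁻¹ ≡ 76 (mod 79), so λ ≡ 4.
  x = λ² - 68 - 15 = 16 - 83 ≡ 12; y = λ·(68 - 12) - 77 ≡ 68. → (12, 68)
3B = (12, 68).
Finally 2A + 3B:
(24, 54) + (12, 68). λ = (68 - 54)/(12 - 24) ≡ 14/67 mod 79. 67⁻¹ ≡ 46 (mod 79), so λ ≡ 12.
  x = λ² - 24 - 12 = 144 - 36 ≡ 29; y = λ·(24 - 29) - 54 ≡ 44. → (29, 44)

(29, 44)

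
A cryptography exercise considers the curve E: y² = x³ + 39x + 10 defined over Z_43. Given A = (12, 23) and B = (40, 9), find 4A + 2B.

(26, 29)

First 4A:
Repeated addition: build up to 4A.
2A: tangent at (12, 23): λ = (3·12² + 39)/(2·23) ≡ 41/3. 3⁻¹ ≡ 29 (mod 43), so λ ≡ 41·29 ≡ 28.
  x = λ² - 12 - 12 = 784 - 24 ≡ 29; y = λ·(12 - 29) - 23 ≡ 17. → (29, 17)
3A: (29, 17) + (12, 23). λ = (23 - 17)/(12 - 29) ≡ 6/26 mod 43. 26⁻¹ ≡ 5 (mod 43), so λ ≡ 30.
  x = λ² - 29 - 12 = 900 - 41 ≡ 42; y = λ·(29 - 42) - 17 ≡ 23. → (42, 23)
4A: (42, 23) + (12, 23). λ = (23 - 23)/(12 - 42) ≡ 0/13 mod 43. 13⁻¹ ≡ 10 (mod 43), so λ ≡ 0.
  x = λ² - 42 - 12 = 0 - 54 ≡ 32; y = λ·(42 - 32) - 23 ≡ 20. → (32, 20)
4A = (32, 20).
Next 2B:
Repeated addition: build up to 2B.
2B: tangent at (40, 9): λ = (3·40² + 39)/(2·9) ≡ 23/18. 18⁻¹ ≡ 12 (mod 43) since 18·12 = 216 ≡ 1, so λ ≡ 23·12 ≡ 18.
  x = λ² - 40 - 40 = 324 - 80 ≡ 29; y = λ·(40 - 29) - 9 ≡ 17. → (29, 17)
2B = (29, 17).
Finally 4A + 2B:
(32, 20) + (29, 17). λ = (17 - 20)/(29 - 32) ≡ 40/40 mod 43. 40⁻¹ ≡ 14 (mod 43), so λ ≡ 1.
  x = λ² - 32 - 29 = 1 - 61 ≡ 26; y = λ·(32 - 26) - 20 ≡ 29. → (26, 29)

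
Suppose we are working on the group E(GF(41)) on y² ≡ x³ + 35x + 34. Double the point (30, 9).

tangent at (30, 9): λ = (3·30² + 35)/(2·9) ≡ 29/18. 18⁻¹ ≡ 16 (mod 41), so λ ≡ 29·16 ≡ 13.
  x = λ² - 30 - 30 = 169 - 60 ≡ 27; y = λ·(30 - 27) - 9 ≡ 30. → (27, 30)

(27, 30)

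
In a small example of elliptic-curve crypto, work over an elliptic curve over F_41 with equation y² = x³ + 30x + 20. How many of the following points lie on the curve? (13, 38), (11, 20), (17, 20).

(13, 38): 38² ≡ 9, rhs ≡ 24 → off.
(11, 20): 20² ≡ 31, rhs ≡ 0 → off.
(17, 20): 20² ≡ 31, rhs ≡ 31 → on.

1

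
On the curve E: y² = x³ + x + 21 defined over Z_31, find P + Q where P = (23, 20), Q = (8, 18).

(23, 20) + (8, 18). λ = (18 - 20)/(8 - 23) ≡ 29/16 mod 31. 16⁻¹ ≡ 2 (mod 31) since 16·2 = 32 ≡ 1, so λ ≡ 27.
  x = λ² - 23 - 8 = 729 - 31 ≡ 16; y = λ·(23 - 16) - 20 ≡ 14. → (16, 14)

(16, 14)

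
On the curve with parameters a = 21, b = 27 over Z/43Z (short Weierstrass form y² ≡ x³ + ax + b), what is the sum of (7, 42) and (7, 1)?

O

The two points share x = 7 and their y-coordinates satisfy 42 + 1 ≡ 0 (mod 43), so they are inverses. Their sum is 𝒪.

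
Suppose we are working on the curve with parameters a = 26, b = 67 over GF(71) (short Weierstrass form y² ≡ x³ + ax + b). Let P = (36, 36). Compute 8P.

Double-and-add on 8 = (1000)₂. Start with P = (36, 36) for the leading 1-bit.
double: tangent at (36, 36): λ = (3·36² + 26)/(2·36) ≡ 9/1. 1⁻¹ ≡ 1 (mod 71) since 1·1 = 1 ≡ 1, so λ ≡ 9·1 ≡ 9.
  x = λ² - 36 - 36 = 81 - 72 ≡ 9; y = λ·(36 - 9) - 36 ≡ 65. → (9, 65)
double: tangent at (9, 65): λ = (3·9² + 26)/(2·65) ≡ 56/59. 59⁻¹ ≡ 65 (mod 71), so λ ≡ 56·65 ≡ 19.
  x = λ² - 9 - 9 = 361 - 18 ≡ 59; y = λ·(9 - 59) - 65 ≡ 50. → (59, 50)
double: tangent at (59, 50): λ = (3·59² + 26)/(2·50) ≡ 32/29. 29⁻¹ ≡ 49 (mod 71) since 29·49 = 1421 ≡ 1, so λ ≡ 32·49 ≡ 6.
  x = λ² - 59 - 59 = 36 - 118 ≡ 60; y = λ·(59 - 60) - 50 ≡ 15. → (60, 15)

(60, 15)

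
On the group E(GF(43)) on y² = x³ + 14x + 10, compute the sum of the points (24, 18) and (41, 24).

(18, 17)

(24, 18) + (41, 24). λ = (24 - 18)/(41 - 24) ≡ 6/17 mod 43. 17⁻¹ ≡ 38 (mod 43) since 17·38 = 646 ≡ 1, so λ ≡ 13.
  x = λ² - 24 - 41 = 169 - 65 ≡ 18; y = λ·(24 - 18) - 18 ≡ 17. → (18, 17)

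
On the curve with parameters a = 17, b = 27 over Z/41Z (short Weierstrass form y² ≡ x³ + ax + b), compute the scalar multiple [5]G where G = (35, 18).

Repeated addition: build up to 5G.
2G: tangent at (35, 18): λ = (3·35² + 17)/(2·18) ≡ 2/36. 36⁻¹ ≡ 8 (mod 41) since 36·8 = 288 ≡ 1, so λ ≡ 2·8 ≡ 16.
  x = λ² - 35 - 35 = 256 - 70 ≡ 22; y = λ·(35 - 22) - 18 ≡ 26. → (22, 26)
3G: (22, 26) + (35, 18). λ = (18 - 26)/(35 - 22) ≡ 33/13 mod 41. 13⁻¹ ≡ 19 (mod 41), so λ ≡ 12.
  x = λ² - 22 - 35 = 144 - 57 ≡ 5; y = λ·(22 - 5) - 26 ≡ 14. → (5, 14)
4G: (5, 14) + (35, 18). λ = (18 - 14)/(35 - 5) ≡ 4/30 mod 41. 30⁻¹ ≡ 26 (mod 41), so λ ≡ 22.
  x = λ² - 5 - 35 = 484 - 40 ≡ 34; y = λ·(5 - 34) - 14 ≡ 4. → (34, 4)
5G: (34, 4) + (35, 18). λ = (18 - 4)/(35 - 34) ≡ 14/1 mod 41. 1⁻¹ ≡ 1 (mod 41) since 1·1 = 1 ≡ 1, so λ ≡ 14.
  x = λ² - 34 - 35 = 196 - 69 ≡ 4; y = λ·(34 - 4) - 4 ≡ 6. → (4, 6)

(4, 6)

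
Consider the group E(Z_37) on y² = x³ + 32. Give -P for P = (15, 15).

-(15, 15) = (15, -15 mod 37) = (15, 22).

(15, 22)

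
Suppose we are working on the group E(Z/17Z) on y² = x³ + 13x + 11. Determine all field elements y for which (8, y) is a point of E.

7, 10

x³ + 13x + 11 = 627 ≡ 15 (mod 17).
Square roots of 15 mod 17: 7 and 10 (since 7² = 49 ≡ 15).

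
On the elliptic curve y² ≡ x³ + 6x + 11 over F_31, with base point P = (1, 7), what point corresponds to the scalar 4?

Double-and-add on 4 = (100)₂. Start with P = (1, 7) for the leading 1-bit.
double: tangent at (1, 7): λ = (3·1² + 6)/(2·7) ≡ 9/14. 14⁻¹ ≡ 20 (mod 31), so λ ≡ 9·20 ≡ 25.
  x = λ² - 1 - 1 = 625 - 2 ≡ 3; y = λ·(1 - 3) - 7 ≡ 5. → (3, 5)
double: tangent at (3, 5): λ = (3·3² + 6)/(2·5) ≡ 2/10. 10⁻¹ ≡ 28 (mod 31) since 10·28 = 280 ≡ 1, so λ ≡ 2·28 ≡ 25.
  x = λ² - 3 - 3 = 625 - 6 ≡ 30; y = λ·(3 - 30) - 5 ≡ 2. → (30, 2)

(30, 2)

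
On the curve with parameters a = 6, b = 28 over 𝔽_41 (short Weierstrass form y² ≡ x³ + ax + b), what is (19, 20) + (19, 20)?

(40, 12)

tangent at (19, 20): λ = (3·19² + 6)/(2·20) ≡ 23/40. 40⁻¹ ≡ 40 (mod 41) since 40·40 = 1600 ≡ 1, so λ ≡ 23·40 ≡ 18.
  x = λ² - 19 - 19 = 324 - 38 ≡ 40; y = λ·(19 - 40) - 20 ≡ 12. → (40, 12)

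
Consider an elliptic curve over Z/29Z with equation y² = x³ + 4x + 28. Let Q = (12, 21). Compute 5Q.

Double-and-add on 5 = (101)₂. Start with Q = (12, 21) for the leading 1-bit.
double: tangent at (12, 21): λ = (3·12² + 4)/(2·21) ≡ 1/13. 13⁻¹ ≡ 9 (mod 29), so λ ≡ 1·9 ≡ 9.
  x = λ² - 12 - 12 = 81 - 24 ≡ 28; y = λ·(12 - 28) - 21 ≡ 9. → (28, 9)
double: tangent at (28, 9): λ = (3·28² + 4)/(2·9) ≡ 7/18. 18⁻¹ ≡ 21 (mod 29) since 18·21 = 378 ≡ 1, so λ ≡ 7·21 ≡ 2.
  x = λ² - 28 - 28 = 4 - 56 ≡ 6; y = λ·(28 - 6) - 9 ≡ 6. → (6, 6)
add Q: (6, 6) + (12, 21). λ = (21 - 6)/(12 - 6) ≡ 15/6 mod 29. 6⁻¹ ≡ 5 (mod 29) since 6·5 = 30 ≡ 1, so λ ≡ 17.
  x = λ² - 6 - 12 = 289 - 18 ≡ 10; y = λ·(6 - 10) - 6 ≡ 13. → (10, 13)

(10, 13)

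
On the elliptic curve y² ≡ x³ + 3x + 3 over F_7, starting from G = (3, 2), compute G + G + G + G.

Repeated addition: build up to 4G.
2G: tangent at (3, 2): λ = (3·3² + 3)/(2·2) ≡ 2/4. 4⁻¹ ≡ 2 (mod 7) since 4·2 = 8 ≡ 1, so λ ≡ 2·2 ≡ 4.
  x = λ² - 3 - 3 = 16 - 6 ≡ 3; y = λ·(3 - 3) - 2 ≡ 5. → (3, 5)
3G: (3, 5) + (3, 2): same x and y₁ ≡ -y₂, so the sum is 𝒪.
4G: 𝒪 + (3, 2) = (3, 2) (identity).

(3, 2)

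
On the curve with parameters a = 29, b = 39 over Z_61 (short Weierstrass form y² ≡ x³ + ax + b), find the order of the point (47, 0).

2

2P: (47, 0) + (47, 0): same x and y₁ ≡ -y₂, so the sum is the point at infinity.
2P = the point at infinity, so the order is 2.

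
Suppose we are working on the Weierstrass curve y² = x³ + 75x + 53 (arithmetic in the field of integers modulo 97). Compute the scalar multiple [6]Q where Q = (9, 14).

(20, 85)

Repeated addition: build up to 6Q.
2Q: tangent at (9, 14): λ = (3·9² + 75)/(2·14) ≡ 27/28. 28⁻¹ ≡ 52 (mod 97), so λ ≡ 27·52 ≡ 46.
  x = λ² - 9 - 9 = 2116 - 18 ≡ 61; y = λ·(9 - 61) - 14 ≡ 19. → (61, 19)
3Q: (61, 19) + (9, 14). λ = (14 - 19)/(9 - 61) ≡ 92/45 mod 97. 45⁻¹ ≡ 69 (mod 97), so λ ≡ 43.
  x = λ² - 61 - 9 = 1849 - 70 ≡ 33; y = λ·(61 - 33) - 19 ≡ 21. → (33, 21)
4Q: (33, 21) + (9, 14). λ = (14 - 21)/(9 - 33) ≡ 90/73 mod 97. 73⁻¹ ≡ 4 (mod 97), so λ ≡ 69.
  x = λ² - 33 - 9 = 4761 - 42 ≡ 63; y = λ·(33 - 63) - 21 ≡ 43. → (63, 43)
5Q: (63, 43) + (9, 14). λ = (14 - 43)/(9 - 63) ≡ 68/43 mod 97. 43⁻¹ ≡ 88 (mod 97), so λ ≡ 67.
  x = λ² - 63 - 9 = 4489 - 72 ≡ 52; y = λ·(63 - 52) - 43 ≡ 15. → (52, 15)
6Q: (52, 15) + (9, 14). λ = (14 - 15)/(9 - 52) ≡ 96/54 mod 97. 54⁻¹ ≡ 9 (mod 97), so λ ≡ 88.
  x = λ² - 52 - 9 = 7744 - 61 ≡ 20; y = λ·(52 - 20) - 15 ≡ 85. → (20, 85)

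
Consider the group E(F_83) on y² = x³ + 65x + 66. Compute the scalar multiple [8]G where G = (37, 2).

(64, 40)

Repeated addition: build up to 8G.
2G: tangent at (37, 2): λ = (3·37² + 65)/(2·2) ≡ 22/4. 4⁻¹ ≡ 21 (mod 83), so λ ≡ 22·21 ≡ 47.
  x = λ² - 37 - 37 = 2209 - 74 ≡ 60; y = λ·(37 - 60) - 2 ≡ 79. → (60, 79)
3G: (60, 79) + (37, 2). λ = (2 - 79)/(37 - 60) ≡ 6/60 mod 83. 60⁻¹ ≡ 18 (mod 83), so λ ≡ 25.
  x = λ² - 60 - 37 = 625 - 97 ≡ 30; y = λ·(60 - 30) - 79 ≡ 7. → (30, 7)
4G: (30, 7) + (37, 2). λ = (2 - 7)/(37 - 30) ≡ 78/7 mod 83. 7⁻¹ ≡ 12 (mod 83) since 7·12 = 84 ≡ 1, so λ ≡ 23.
  x = λ² - 30 - 37 = 529 - 67 ≡ 47; y = λ·(30 - 47) - 7 ≡ 17. → (47, 17)
5G: (47, 17) + (37, 2). λ = (2 - 17)/(37 - 47) ≡ 68/73 mod 83. 73⁻¹ ≡ 58 (mod 83), so λ ≡ 43.
  x = λ² - 47 - 37 = 1849 - 84 ≡ 22; y = λ·(47 - 22) - 17 ≡ 62. → (22, 62)
6G: (22, 62) + (37, 2). λ = (2 - 62)/(37 - 22) ≡ 23/15 mod 83. 15⁻¹ ≡ 72 (mod 83), so λ ≡ 79.
  x = λ² - 22 - 37 = 6241 - 59 ≡ 40; y = λ·(22 - 40) - 62 ≡ 10. → (40, 10)
7G: (40, 10) + (37, 2). λ = (2 - 10)/(37 - 40) ≡ 75/80 mod 83. 80⁻¹ ≡ 55 (mod 83), so λ ≡ 58.
  x = λ² - 40 - 37 = 3364 - 77 ≡ 50; y = λ·(40 - 50) - 10 ≡ 74. → (50, 74)
8G: (50, 74) + (37, 2). λ = (2 - 74)/(37 - 50) ≡ 11/70 mod 83. 70⁻¹ ≡ 51 (mod 83), so λ ≡ 63.
  x = λ² - 50 - 37 = 3969 - 87 ≡ 64; y = λ·(50 - 64) - 74 ≡ 40. → (64, 40)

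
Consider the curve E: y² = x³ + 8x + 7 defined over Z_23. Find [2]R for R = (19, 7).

tangent at (19, 7): λ = (3·19² + 8)/(2·7) ≡ 10/14. 14⁻¹ ≡ 5 (mod 23), so λ ≡ 10·5 ≡ 4.
  x = λ² - 19 - 19 = 16 - 38 ≡ 1; y = λ·(19 - 1) - 7 ≡ 19. → (1, 19)

(1, 19)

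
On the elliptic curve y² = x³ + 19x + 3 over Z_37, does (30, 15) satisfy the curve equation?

no

y² = 15² ≡ 3; x³ + 19x + 3 = 27573 ≡ 8 (mod 37). 3 ≠ 8.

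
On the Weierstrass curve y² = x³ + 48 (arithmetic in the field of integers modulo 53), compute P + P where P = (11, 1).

tangent at (11, 1): λ = (3·11² + 0)/(2·1) ≡ 45/2. 2⁻¹ ≡ 27 (mod 53), so λ ≡ 45·27 ≡ 49.
  x = λ² - 11 - 11 = 2401 - 22 ≡ 47; y = λ·(11 - 47) - 1 ≡ 37. → (47, 37)

(47, 37)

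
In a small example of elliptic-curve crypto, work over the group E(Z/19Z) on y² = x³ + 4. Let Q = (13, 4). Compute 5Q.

Repeated addition: build up to 5Q.
2Q: tangent at (13, 4): λ = (3·13² + 0)/(2·4) ≡ 13/8. 8⁻¹ ≡ 12 (mod 19) since 8·12 = 96 ≡ 1, so λ ≡ 13·12 ≡ 4.
  x = λ² - 13 - 13 = 16 - 26 ≡ 9; y = λ·(13 - 9) - 4 ≡ 12. → (9, 12)
3Q: (9, 12) + (13, 4). λ = (4 - 12)/(13 - 9) ≡ 11/4 mod 19. 4⁻¹ ≡ 5 (mod 19), so λ ≡ 17.
  x = λ² - 9 - 13 = 289 - 22 ≡ 1; y = λ·(9 - 1) - 12 ≡ 10. → (1, 10)
4Q: (1, 10) + (13, 4). λ = (4 - 10)/(13 - 1) ≡ 13/12 mod 19. 12⁻¹ ≡ 8 (mod 19) since 12·8 = 96 ≡ 1, so λ ≡ 9.
  x = λ² - 1 - 13 = 81 - 14 ≡ 10; y = λ·(1 - 10) - 10 ≡ 4. → (10, 4)
5Q: (10, 4) + (13, 4). λ = (4 - 4)/(13 - 10) ≡ 0/3 mod 19. 3⁻¹ ≡ 13 (mod 19), so λ ≡ 0.
  x = λ² - 10 - 13 = 0 - 23 ≡ 15; y = λ·(10 - 15) - 4 ≡ 15. → (15, 15)

(15, 15)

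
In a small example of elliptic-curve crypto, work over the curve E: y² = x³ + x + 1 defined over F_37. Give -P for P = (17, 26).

(17, 11)

-(17, 26) = (17, -26 mod 37) = (17, 11).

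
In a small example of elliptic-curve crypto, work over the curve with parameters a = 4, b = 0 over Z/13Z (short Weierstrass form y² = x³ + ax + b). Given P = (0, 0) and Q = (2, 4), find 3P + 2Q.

First 3P:
Repeated addition: build up to 3P.
2P: (0, 0) + (0, 0): same x and y₁ ≡ -y₂, so the sum is ∞.
3P: ∞ + (0, 0) = (0, 0) (identity).
3P = (0, 0).
Next 2Q:
Repeated addition: build up to 2Q.
2Q: tangent at (2, 4): λ = (3·2² + 4)/(2·4) ≡ 3/8. 8⁻¹ ≡ 5 (mod 13), so λ ≡ 3·5 ≡ 2.
  x = λ² - 2 - 2 = 4 - 4 ≡ 0; y = λ·(2 - 0) - 4 ≡ 0. → (0, 0)
2Q = (0, 0).
Finally 3P + 2Q:
(0, 0) + (0, 0): same x and y₁ ≡ -y₂, so the sum is ∞.

O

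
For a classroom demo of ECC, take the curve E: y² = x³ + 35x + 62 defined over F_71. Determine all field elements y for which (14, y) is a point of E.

x³ + 35x + 62 = 3296 ≡ 30 (mod 71).
Square roots of 30 mod 71: 32 and 39 (since 32² = 1024 ≡ 30).

32, 39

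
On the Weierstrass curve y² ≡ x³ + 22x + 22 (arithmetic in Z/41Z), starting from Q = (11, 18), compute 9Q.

Double-and-add on 9 = (1001)₂. Start with Q = (11, 18) for the leading 1-bit.
double: tangent at (11, 18): λ = (3·11² + 22)/(2·18) ≡ 16/36. 36⁻¹ ≡ 8 (mod 41) since 36·8 = 288 ≡ 1, so λ ≡ 16·8 ≡ 5.
  x = λ² - 11 - 11 = 25 - 22 ≡ 3; y = λ·(11 - 3) - 18 ≡ 22. → (3, 22)
double: tangent at (3, 22): λ = (3·3² + 22)/(2·22) ≡ 8/3. 3⁻¹ ≡ 14 (mod 41), so λ ≡ 8·14 ≡ 30.
  x = λ² - 3 - 3 = 900 - 6 ≡ 33; y = λ·(3 - 33) - 22 ≡ 21. → (33, 21)
double: tangent at (33, 21): λ = (3·33² + 22)/(2·21) ≡ 9/1. 1⁻¹ ≡ 1 (mod 41), so λ ≡ 9·1 ≡ 9.
  x = λ² - 33 - 33 = 81 - 66 ≡ 15; y = λ·(33 - 15) - 21 ≡ 18. → (15, 18)
add Q: (15, 18) + (11, 18). λ = (18 - 18)/(11 - 15) ≡ 0/37 mod 41. 37⁻¹ ≡ 10 (mod 41), so λ ≡ 0.
  x = λ² - 15 - 11 = 0 - 26 ≡ 15; y = λ·(15 - 15) - 18 ≡ 23. → (15, 23)

(15, 23)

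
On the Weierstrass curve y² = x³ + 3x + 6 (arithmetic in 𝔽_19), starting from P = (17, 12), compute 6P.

Repeated addition: build up to 6P.
2P: tangent at (17, 12): λ = (3·17² + 3)/(2·12) ≡ 15/5. 5⁻¹ ≡ 4 (mod 19) since 5·4 = 20 ≡ 1, so λ ≡ 15·4 ≡ 3.
  x = λ² - 17 - 17 = 9 - 34 ≡ 13; y = λ·(17 - 13) - 12 ≡ 0. → (13, 0)
3P: (13, 0) + (17, 12). λ = (12 - 0)/(17 - 13) ≡ 12/4 mod 19. 4⁻¹ ≡ 5 (mod 19) since 4·5 = 20 ≡ 1, so λ ≡ 3.
  x = λ² - 13 - 17 = 9 - 30 ≡ 17; y = λ·(13 - 17) - 0 ≡ 7. → (17, 7)
4P: (17, 7) + (17, 12): same x and y₁ ≡ -y₂, so the sum is the point at infinity.
5P: the point at infinity + (17, 12) = (17, 12) (identity).
6P: tangent at (17, 12): λ = (3·17² + 3)/(2·12) ≡ 15/5. 5⁻¹ ≡ 4 (mod 19), so λ ≡ 15·4 ≡ 3.
  x = λ² - 17 - 17 = 9 - 34 ≡ 13; y = λ·(17 - 13) - 12 ≡ 0. → (13, 0)

(13, 0)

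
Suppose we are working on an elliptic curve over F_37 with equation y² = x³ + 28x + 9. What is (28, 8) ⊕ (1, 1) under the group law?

(17, 25)

(28, 8) + (1, 1). λ = (1 - 8)/(1 - 28) ≡ 30/10 mod 37. 10⁻¹ ≡ 26 (mod 37), so λ ≡ 3.
  x = λ² - 28 - 1 = 9 - 29 ≡ 17; y = λ·(28 - 17) - 8 ≡ 25. → (17, 25)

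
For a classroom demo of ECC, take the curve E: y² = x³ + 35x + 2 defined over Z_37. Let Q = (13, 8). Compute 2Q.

(4, 24)

tangent at (13, 8): λ = (3·13² + 35)/(2·8) ≡ 24/16. 16⁻¹ ≡ 7 (mod 37) since 16·7 = 112 ≡ 1, so λ ≡ 24·7 ≡ 20.
  x = λ² - 13 - 13 = 400 - 26 ≡ 4; y = λ·(13 - 4) - 8 ≡ 24. → (4, 24)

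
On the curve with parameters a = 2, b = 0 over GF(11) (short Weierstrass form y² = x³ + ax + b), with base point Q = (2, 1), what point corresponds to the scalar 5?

(2, 10)

Repeated addition: build up to 5Q.
2Q: tangent at (2, 1): λ = (3·2² + 2)/(2·1) ≡ 3/2. 2⁻¹ ≡ 6 (mod 11), so λ ≡ 3·6 ≡ 7.
  x = λ² - 2 - 2 = 49 - 4 ≡ 1; y = λ·(2 - 1) - 1 ≡ 6. → (1, 6)
3Q: (1, 6) + (2, 1). λ = (1 - 6)/(2 - 1) ≡ 6/1 mod 11. 1⁻¹ ≡ 1 (mod 11), so λ ≡ 6.
  x = λ² - 1 - 2 = 36 - 3 ≡ 0; y = λ·(1 - 0) - 6 ≡ 0. → (0, 0)
4Q: (0, 0) + (2, 1). λ = (1 - 0)/(2 - 0) ≡ 1/2 mod 11. 2⁻¹ ≡ 6 (mod 11), so λ ≡ 6.
  x = λ² - 0 - 2 = 36 - 2 ≡ 1; y = λ·(0 - 1) - 0 ≡ 5. → (1, 5)
5Q: (1, 5) + (2, 1). λ = (1 - 5)/(2 - 1) ≡ 7/1 mod 11. 1⁻¹ ≡ 1 (mod 11), so λ ≡ 7.
  x = λ² - 1 - 2 = 49 - 3 ≡ 2; y = λ·(1 - 2) - 5 ≡ 10. → (2, 10)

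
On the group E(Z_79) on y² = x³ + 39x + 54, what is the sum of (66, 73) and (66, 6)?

The two points share x = 66 and their y-coordinates satisfy 73 + 6 ≡ 0 (mod 79), so they are inverses. Their sum is O.

O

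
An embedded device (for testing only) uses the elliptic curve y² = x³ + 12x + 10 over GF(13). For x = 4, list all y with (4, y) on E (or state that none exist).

x³ + 12x + 10 = 122 ≡ 5 (mod 13).
5 is a non-residue mod 13; no y exists.

none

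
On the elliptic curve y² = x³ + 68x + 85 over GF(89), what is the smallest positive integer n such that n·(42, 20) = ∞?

2P: tangent at (42, 20): λ = (3·42² + 68)/(2·20) ≡ 20/40. 40⁻¹ ≡ 69 (mod 89) since 40·69 = 2760 ≡ 1, so λ ≡ 20·69 ≡ 45.
  x = λ² - 42 - 42 = 2025 - 84 ≡ 72; y = λ·(42 - 72) - 20 ≡ 54. → (72, 54)
3P: (72, 54) + (42, 20). λ = (20 - 54)/(42 - 72) ≡ 55/59 mod 89. 59⁻¹ ≡ 86 (mod 89) since 59·86 = 5074 ≡ 1, so λ ≡ 13.
  x = λ² - 72 - 42 = 169 - 114 ≡ 55; y = λ·(72 - 55) - 54 ≡ 78. → (55, 78)
4P: (55, 78) + (42, 20). λ = (20 - 78)/(42 - 55) ≡ 31/76 mod 89. 76⁻¹ ≡ 41 (mod 89), so λ ≡ 25.
  x = λ² - 55 - 42 = 625 - 97 ≡ 83; y = λ·(55 - 83) - 78 ≡ 23. → (83, 23)
5P: (83, 23) + (42, 20). λ = (20 - 23)/(42 - 83) ≡ 86/48 mod 89. 48⁻¹ ≡ 13 (mod 89) since 48·13 = 624 ≡ 1, so λ ≡ 50.
  x = λ² - 83 - 42 = 2500 - 125 ≡ 61; y = λ·(83 - 61) - 23 ≡ 9. → (61, 9)
6P: (61, 9) + (42, 20). λ = (20 - 9)/(42 - 61) ≡ 11/70 mod 89. 70⁻¹ ≡ 14 (mod 89), so λ ≡ 65.
  x = λ² - 61 - 42 = 4225 - 103 ≡ 28; y = λ·(61 - 28) - 9 ≡ 0. → (28, 0)
7P: (28, 0) + (42, 20). λ = (20 - 0)/(42 - 28) ≡ 20/14 mod 89. 14⁻¹ ≡ 70 (mod 89) since 14·70 = 980 ≡ 1, so λ ≡ 65.
  x = λ² - 28 - 42 = 4225 - 70 ≡ 61; y = λ·(28 - 61) - 0 ≡ 80. → (61, 80)
8P: (61, 80) + (42, 20). λ = (20 - 80)/(42 - 61) ≡ 29/70 mod 89. 70⁻¹ ≡ 14 (mod 89), so λ ≡ 50.
  x = λ² - 61 - 42 = 2500 - 103 ≡ 83; y = λ·(61 - 83) - 80 ≡ 66. → (83, 66)
9P: (83, 66) + (42, 20). λ = (20 - 66)/(42 - 83) ≡ 43/48 mod 89. 48⁻¹ ≡ 13 (mod 89) since 48·13 = 624 ≡ 1, so λ ≡ 25.
  x = λ² - 83 - 42 = 625 - 125 ≡ 55; y = λ·(83 - 55) - 66 ≡ 11. → (55, 11)
10P: (55, 11) + (42, 20). λ = (20 - 11)/(42 - 55) ≡ 9/76 mod 89. 76⁻¹ ≡ 41 (mod 89) since 76·41 = 3116 ≡ 1, so λ ≡ 13.
  x = λ² - 55 - 42 = 169 - 97 ≡ 72; y = λ·(55 - 72) - 11 ≡ 35. → (72, 35)
11P: (72, 35) + (42, 20). λ = (20 - 35)/(42 - 72) ≡ 74/59 mod 89. 59⁻¹ ≡ 86 (mod 89) since 59·86 = 5074 ≡ 1, so λ ≡ 45.
  x = λ² - 72 - 42 = 2025 - 114 ≡ 42; y = λ·(72 - 42) - 35 ≡ 69. → (42, 69)
12P: (42, 69) + (42, 20): same x and y₁ ≡ -y₂, so the sum is ∞.
12P = ∞, so the order is 12.

12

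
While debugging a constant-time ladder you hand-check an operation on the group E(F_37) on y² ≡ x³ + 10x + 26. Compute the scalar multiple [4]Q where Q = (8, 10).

(5, 4)

Repeated addition: build up to 4Q.
2Q: tangent at (8, 10): λ = (3·8² + 10)/(2·10) ≡ 17/20. 20⁻¹ ≡ 13 (mod 37) since 20·13 = 260 ≡ 1, so λ ≡ 17·13 ≡ 36.
  x = λ² - 8 - 8 = 1296 - 16 ≡ 22; y = λ·(8 - 22) - 10 ≡ 4. → (22, 4)
3Q: (22, 4) + (8, 10). λ = (10 - 4)/(8 - 22) ≡ 6/23 mod 37. 23⁻¹ ≡ 29 (mod 37), so λ ≡ 26.
  x = λ² - 22 - 8 = 676 - 30 ≡ 17; y = λ·(22 - 17) - 4 ≡ 15. → (17, 15)
4Q: (17, 15) + (8, 10). λ = (10 - 15)/(8 - 17) ≡ 32/28 mod 37. 28⁻¹ ≡ 4 (mod 37) since 28·4 = 112 ≡ 1, so λ ≡ 17.
  x = λ² - 17 - 8 = 289 - 25 ≡ 5; y = λ·(17 - 5) - 15 ≡ 4. → (5, 4)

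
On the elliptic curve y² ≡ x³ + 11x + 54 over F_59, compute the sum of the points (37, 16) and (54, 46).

(54, 13)

(37, 16) + (54, 46). λ = (46 - 16)/(54 - 37) ≡ 30/17 mod 59. 17⁻¹ ≡ 7 (mod 59) since 17·7 = 119 ≡ 1, so λ ≡ 33.
  x = λ² - 37 - 54 = 1089 - 91 ≡ 54; y = λ·(37 - 54) - 16 ≡ 13. → (54, 13)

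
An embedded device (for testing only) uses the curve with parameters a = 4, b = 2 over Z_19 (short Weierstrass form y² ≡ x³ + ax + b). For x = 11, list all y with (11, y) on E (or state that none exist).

x³ + 4x + 2 = 1377 ≡ 9 (mod 19).
Square roots of 9 mod 19: 3 and 16 (since 3² = 9 ≡ 9).

3, 16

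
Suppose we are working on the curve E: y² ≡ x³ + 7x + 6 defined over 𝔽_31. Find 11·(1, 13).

Write P = (1, 13).
Double-and-add on 11 = (1011)₂. Start with P = (1, 13) for the leading 1-bit.
double: tangent at (1, 13): λ = (3·1² + 7)/(2·13) ≡ 10/26. 26⁻¹ ≡ 6 (mod 31) since 26·6 = 156 ≡ 1, so λ ≡ 10·6 ≡ 29.
  x = λ² - 1 - 1 = 841 - 2 ≡ 2; y = λ·(1 - 2) - 13 ≡ 20. → (2, 20)
double: tangent at (2, 20): λ = (3·2² + 7)/(2·20) ≡ 19/9. 9⁻¹ ≡ 7 (mod 31), so λ ≡ 19·7 ≡ 9.
  x = λ² - 2 - 2 = 81 - 4 ≡ 15; y = λ·(2 - 15) - 20 ≡ 18. → (15, 18)
add P: (15, 18) + (1, 13). λ = (13 - 18)/(1 - 15) ≡ 26/17 mod 31. 17⁻¹ ≡ 11 (mod 31), so λ ≡ 7.
  x = λ² - 15 - 1 = 49 - 16 ≡ 2; y = λ·(15 - 2) - 18 ≡ 11. → (2, 11)
double: tangent at (2, 11): λ = (3·2² + 7)/(2·11) ≡ 19/22. 22⁻¹ ≡ 24 (mod 31), so λ ≡ 19·24 ≡ 22.
  x = λ² - 2 - 2 = 484 - 4 ≡ 15; y = λ·(2 - 15) - 11 ≡ 13. → (15, 13)
add P: (15, 13) + (1, 13). λ = (13 - 13)/(1 - 15) ≡ 0/17 mod 31. 17⁻¹ ≡ 11 (mod 31), so λ ≡ 0.
  x = λ² - 15 - 1 = 0 - 16 ≡ 15; y = λ·(15 - 15) - 13 ≡ 18. → (15, 18)

(15, 18)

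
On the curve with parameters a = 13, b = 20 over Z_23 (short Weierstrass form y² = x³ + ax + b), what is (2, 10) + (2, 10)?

(22, 11)

tangent at (2, 10): λ = (3·2² + 13)/(2·10) ≡ 2/20. 20⁻¹ ≡ 15 (mod 23) since 20·15 = 300 ≡ 1, so λ ≡ 2·15 ≡ 7.
  x = λ² - 2 - 2 = 49 - 4 ≡ 22; y = λ·(2 - 22) - 10 ≡ 11. → (22, 11)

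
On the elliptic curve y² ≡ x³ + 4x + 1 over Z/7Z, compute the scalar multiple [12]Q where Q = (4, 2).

(0, 1)

Repeated addition: build up to 12Q.
2Q: tangent at (4, 2): λ = (3·4² + 4)/(2·2) ≡ 3/4. 4⁻¹ ≡ 2 (mod 7) since 4·2 = 8 ≡ 1, so λ ≡ 3·2 ≡ 6.
  x = λ² - 4 - 4 = 36 - 8 ≡ 0; y = λ·(4 - 0) - 2 ≡ 1. → (0, 1)
3Q: (0, 1) + (4, 2). λ = (2 - 1)/(4 - 0) ≡ 1/4 mod 7. 4⁻¹ ≡ 2 (mod 7), so λ ≡ 2.
  x = λ² - 0 - 4 = 4 - 4 ≡ 0; y = λ·(0 - 0) - 1 ≡ 6. → (0, 6)
4Q: (0, 6) + (4, 2). λ = (2 - 6)/(4 - 0) ≡ 3/4 mod 7. 4⁻¹ ≡ 2 (mod 7) since 4·2 = 8 ≡ 1, so λ ≡ 6.
  x = λ² - 0 - 4 = 36 - 4 ≡ 4; y = λ·(0 - 4) - 6 ≡ 5. → (4, 5)
5Q: (4, 5) + (4, 2): same x and y₁ ≡ -y₂, so the sum is ∞.
6Q: ∞ + (4, 2) = (4, 2) (identity).
7Q: tangent at (4, 2): λ = (3·4² + 4)/(2·2) ≡ 3/4. 4⁻¹ ≡ 2 (mod 7), so λ ≡ 3·2 ≡ 6.
  x = λ² - 4 - 4 = 36 - 8 ≡ 0; y = λ·(4 - 0) - 2 ≡ 1. → (0, 1)
8Q: (0, 1) + (4, 2). λ = (2 - 1)/(4 - 0) ≡ 1/4 mod 7. 4⁻¹ ≡ 2 (mod 7) since 4·2 = 8 ≡ 1, so λ ≡ 2.
  x = λ² - 0 - 4 = 4 - 4 ≡ 0; y = λ·(0 - 0) - 1 ≡ 6. → (0, 6)
9Q: (0, 6) + (4, 2). λ = (2 - 6)/(4 - 0) ≡ 3/4 mod 7. 4⁻¹ ≡ 2 (mod 7) since 4·2 = 8 ≡ 1, so λ ≡ 6.
  x = λ² - 0 - 4 = 36 - 4 ≡ 4; y = λ·(0 - 4) - 6 ≡ 5. → (4, 5)
10Q: (4, 5) + (4, 2): same x and y₁ ≡ -y₂, so the sum is ∞.
11Q: ∞ + (4, 2) = (4, 2) (identity).
12Q: tangent at (4, 2): λ = (3·4² + 4)/(2·2) ≡ 3/4. 4⁻¹ ≡ 2 (mod 7), so λ ≡ 3·2 ≡ 6.
  x = λ² - 4 - 4 = 36 - 8 ≡ 0; y = λ·(4 - 0) - 2 ≡ 1. → (0, 1)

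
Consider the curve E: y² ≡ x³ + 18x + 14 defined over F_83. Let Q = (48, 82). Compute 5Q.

Repeated addition: build up to 5Q.
2Q: tangent at (48, 82): λ = (3·48² + 18)/(2·82) ≡ 41/81. 81⁻¹ ≡ 41 (mod 83) since 81·41 = 3321 ≡ 1, so λ ≡ 41·41 ≡ 21.
  x = λ² - 48 - 48 = 441 - 96 ≡ 13; y = λ·(48 - 13) - 82 ≡ 72. → (13, 72)
3Q: (13, 72) + (48, 82). λ = (82 - 72)/(48 - 13) ≡ 10/35 mod 83. 35⁻¹ ≡ 19 (mod 83) since 35·19 = 665 ≡ 1, so λ ≡ 24.
  x = λ² - 13 - 48 = 576 - 61 ≡ 17; y = λ·(13 - 17) - 72 ≡ 81. → (17, 81)
4Q: (17, 81) + (48, 82). λ = (82 - 81)/(48 - 17) ≡ 1/31 mod 83. 31⁻¹ ≡ 75 (mod 83), so λ ≡ 75.
  x = λ² - 17 - 48 = 5625 - 65 ≡ 82; y = λ·(17 - 82) - 81 ≡ 24. → (82, 24)
5Q: (82, 24) + (48, 82). λ = (82 - 24)/(48 - 82) ≡ 58/49 mod 83. 49⁻¹ ≡ 61 (mod 83) since 49·61 = 2989 ≡ 1, so λ ≡ 52.
  x = λ² - 82 - 48 = 2704 - 130 ≡ 1; y = λ·(82 - 1) - 24 ≡ 38. → (1, 38)

(1, 38)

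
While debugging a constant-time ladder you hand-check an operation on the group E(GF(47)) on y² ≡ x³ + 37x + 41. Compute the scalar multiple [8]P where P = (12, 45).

(32, 24)

Repeated addition: build up to 8P.
2P: tangent at (12, 45): λ = (3·12² + 37)/(2·45) ≡ 46/43. 43⁻¹ ≡ 35 (mod 47), so λ ≡ 46·35 ≡ 12.
  x = λ² - 12 - 12 = 144 - 24 ≡ 26; y = λ·(12 - 26) - 45 ≡ 22. → (26, 22)
3P: (26, 22) + (12, 45). λ = (45 - 22)/(12 - 26) ≡ 23/33 mod 47. 33⁻¹ ≡ 10 (mod 47) since 33·10 = 330 ≡ 1, so λ ≡ 42.
  x = λ² - 26 - 12 = 1764 - 38 ≡ 34; y = λ·(26 - 34) - 22 ≡ 18. → (34, 18)
4P: (34, 18) + (12, 45). λ = (45 - 18)/(12 - 34) ≡ 27/25 mod 47. 25⁻¹ ≡ 32 (mod 47), so λ ≡ 18.
  x = λ² - 34 - 12 = 324 - 46 ≡ 43; y = λ·(34 - 43) - 18 ≡ 8. → (43, 8)
5P: (43, 8) + (12, 45). λ = (45 - 8)/(12 - 43) ≡ 37/16 mod 47. 16⁻¹ ≡ 3 (mod 47), so λ ≡ 17.
  x = λ² - 43 - 12 = 289 - 55 ≡ 46; y = λ·(43 - 46) - 8 ≡ 35. → (46, 35)
6P: (46, 35) + (12, 45). λ = (45 - 35)/(12 - 46) ≡ 10/13 mod 47. 13⁻¹ ≡ 29 (mod 47), so λ ≡ 8.
  x = λ² - 46 - 12 = 64 - 58 ≡ 6; y = λ·(46 - 6) - 35 ≡ 3. → (6, 3)
7P: (6, 3) + (12, 45). λ = (45 - 3)/(12 - 6) ≡ 42/6 mod 47. 6⁻¹ ≡ 8 (mod 47), so λ ≡ 7.
  x = λ² - 6 - 12 = 49 - 18 ≡ 31; y = λ·(6 - 31) - 3 ≡ 10. → (31, 10)
8P: (31, 10) + (12, 45). λ = (45 - 10)/(12 - 31) ≡ 35/28 mod 47. 28⁻¹ ≡ 42 (mod 47), so λ ≡ 13.
  x = λ² - 31 - 12 = 169 - 43 ≡ 32; y = λ·(31 - 32) - 10 ≡ 24. → (32, 24)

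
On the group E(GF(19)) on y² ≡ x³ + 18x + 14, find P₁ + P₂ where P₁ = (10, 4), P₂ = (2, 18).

(16, 16)

(10, 4) + (2, 18). λ = (18 - 4)/(2 - 10) ≡ 14/11 mod 19. 11⁻¹ ≡ 7 (mod 19) since 11·7 = 77 ≡ 1, so λ ≡ 3.
  x = λ² - 10 - 2 = 9 - 12 ≡ 16; y = λ·(10 - 16) - 4 ≡ 16. → (16, 16)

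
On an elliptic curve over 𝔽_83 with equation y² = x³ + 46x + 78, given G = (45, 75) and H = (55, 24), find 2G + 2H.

(10, 58)

First 2G:
Repeated addition: build up to 2G.
2G: tangent at (45, 75): λ = (3·45² + 46)/(2·75) ≡ 62/67. 67⁻¹ ≡ 57 (mod 83), so λ ≡ 62·57 ≡ 48.
  x = λ² - 45 - 45 = 2304 - 90 ≡ 56; y = λ·(45 - 56) - 75 ≡ 61. → (56, 61)
2G = (56, 61).
Next 2H:
Repeated addition: build up to 2H.
2H: tangent at (55, 24): λ = (3·55² + 46)/(2·24) ≡ 74/48. 48⁻¹ ≡ 64 (mod 83), so λ ≡ 74·64 ≡ 5.
  x = λ² - 55 - 55 = 25 - 110 ≡ 81; y = λ·(55 - 81) - 24 ≡ 12. → (81, 12)
2H = (81, 12).
Finally 2G + 2H:
(56, 61) + (81, 12). λ = (12 - 61)/(81 - 56) ≡ 34/25 mod 83. 25⁻¹ ≡ 10 (mod 83), so λ ≡ 8.
  x = λ² - 56 - 81 = 64 - 137 ≡ 10; y = λ·(56 - 10) - 61 ≡ 58. → (10, 58)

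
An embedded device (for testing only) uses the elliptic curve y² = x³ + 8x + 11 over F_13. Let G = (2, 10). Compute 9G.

(2, 3)

Repeated addition: build up to 9G.
2G: tangent at (2, 10): λ = (3·2² + 8)/(2·10) ≡ 7/7. 7⁻¹ ≡ 2 (mod 13), so λ ≡ 7·2 ≡ 1.
  x = λ² - 2 - 2 = 1 - 4 ≡ 10; y = λ·(2 - 10) - 10 ≡ 8. → (10, 8)
3G: (10, 8) + (2, 10). λ = (10 - 8)/(2 - 10) ≡ 2/5 mod 13. 5⁻¹ ≡ 8 (mod 13), so λ ≡ 3.
  x = λ² - 10 - 2 = 9 - 12 ≡ 10; y = λ·(10 - 10) - 8 ≡ 5. → (10, 5)
4G: (10, 5) + (2, 10). λ = (10 - 5)/(2 - 10) ≡ 5/5 mod 13. 5⁻¹ ≡ 8 (mod 13), so λ ≡ 1.
  x = λ² - 10 - 2 = 1 - 12 ≡ 2; y = λ·(10 - 2) - 5 ≡ 3. → (2, 3)
5G: (2, 3) + (2, 10): same x and y₁ ≡ -y₂, so the sum is O.
6G: O + (2, 10) = (2, 10) (identity).
7G: tangent at (2, 10): λ = (3·2² + 8)/(2·10) ≡ 7/7. 7⁻¹ ≡ 2 (mod 13) since 7·2 = 14 ≡ 1, so λ ≡ 7·2 ≡ 1.
  x = λ² - 2 - 2 = 1 - 4 ≡ 10; y = λ·(2 - 10) - 10 ≡ 8. → (10, 8)
8G: (10, 8) + (2, 10). λ = (10 - 8)/(2 - 10) ≡ 2/5 mod 13. 5⁻¹ ≡ 8 (mod 13) since 5·8 = 40 ≡ 1, so λ ≡ 3.
  x = λ² - 10 - 2 = 9 - 12 ≡ 10; y = λ·(10 - 10) - 8 ≡ 5. → (10, 5)
9G: (10, 5) + (2, 10). λ = (10 - 5)/(2 - 10) ≡ 5/5 mod 13. 5⁻¹ ≡ 8 (mod 13) since 5·8 = 40 ≡ 1, so λ ≡ 1.
  x = λ² - 10 - 2 = 1 - 12 ≡ 2; y = λ·(10 - 2) - 5 ≡ 3. → (2, 3)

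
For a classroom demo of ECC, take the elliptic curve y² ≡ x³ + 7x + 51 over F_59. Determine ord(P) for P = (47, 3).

2P: tangent at (47, 3): λ = (3·47² + 7)/(2·3) ≡ 26/6. 6⁻¹ ≡ 10 (mod 59) since 6·10 = 60 ≡ 1, so λ ≡ 26·10 ≡ 24.
  x = λ² - 47 - 47 = 576 - 94 ≡ 10; y = λ·(47 - 10) - 3 ≡ 0. → (10, 0)
3P: (10, 0) + (47, 3). λ = (3 - 0)/(47 - 10) ≡ 3/37 mod 59. 37⁻¹ ≡ 8 (mod 59), so λ ≡ 24.
  x = λ² - 10 - 47 = 576 - 57 ≡ 47; y = λ·(10 - 47) - 0 ≡ 56. → (47, 56)
4P: (47, 56) + (47, 3): same x and y₁ ≡ -y₂, so the sum is 𝒪.
4P = 𝒪, so the order is 4.

4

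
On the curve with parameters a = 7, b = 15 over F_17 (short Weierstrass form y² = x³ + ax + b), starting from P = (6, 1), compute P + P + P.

Repeated addition: build up to 3P.
2P: tangent at (6, 1): λ = (3·6² + 7)/(2·1) ≡ 13/2. 2⁻¹ ≡ 9 (mod 17), so λ ≡ 13·9 ≡ 15.
  x = λ² - 6 - 6 = 225 - 12 ≡ 9; y = λ·(6 - 9) - 1 ≡ 5. → (9, 5)
3P: (9, 5) + (6, 1). λ = (1 - 5)/(6 - 9) ≡ 13/14 mod 17. 14⁻¹ ≡ 11 (mod 17) since 14·11 = 154 ≡ 1, so λ ≡ 7.
  x = λ² - 9 - 6 = 49 - 15 ≡ 0; y = λ·(9 - 0) - 5 ≡ 7. → (0, 7)

(0, 7)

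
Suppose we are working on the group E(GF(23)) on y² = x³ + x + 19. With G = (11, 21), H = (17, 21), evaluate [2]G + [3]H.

(4, 15)

First 2G:
Repeated addition: build up to 2G.
2G: tangent at (11, 21): λ = (3·11² + 1)/(2·21) ≡ 19/19. 19⁻¹ ≡ 17 (mod 23) since 19·17 = 323 ≡ 1, so λ ≡ 19·17 ≡ 1.
  x = λ² - 11 - 11 = 1 - 22 ≡ 2; y = λ·(11 - 2) - 21 ≡ 11. → (2, 11)
2G = (2, 11).
Next 3H:
Repeated addition: build up to 3H.
2H: tangent at (17, 21): λ = (3·17² + 1)/(2·21) ≡ 17/19. 19⁻¹ ≡ 17 (mod 23) since 19·17 = 323 ≡ 1, so λ ≡ 17·17 ≡ 13.
  x = λ² - 17 - 17 = 169 - 34 ≡ 20; y = λ·(17 - 20) - 21 ≡ 9. → (20, 9)
3H: (20, 9) + (17, 21). λ = (21 - 9)/(17 - 20) ≡ 12/20 mod 23. 20⁻¹ ≡ 15 (mod 23), so λ ≡ 19.
  x = λ² - 20 - 17 = 361 - 37 ≡ 2; y = λ·(20 - 2) - 9 ≡ 11. → (2, 11)
3H = (2, 11).
Finally 2G + 3H:
tangent at (2, 11): λ = (3·2² + 1)/(2·11) ≡ 13/22. 22⁻¹ ≡ 22 (mod 23) since 22·22 = 484 ≡ 1, so λ ≡ 13·22 ≡ 10.
  x = λ² - 2 - 2 = 100 - 4 ≡ 4; y = λ·(2 - 4) - 11 ≡ 15. → (4, 15)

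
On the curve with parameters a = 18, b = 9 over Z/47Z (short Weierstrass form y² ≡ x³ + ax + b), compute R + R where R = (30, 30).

(43, 25)

tangent at (30, 30): λ = (3·30² + 18)/(2·30) ≡ 39/13. 13⁻¹ ≡ 29 (mod 47), so λ ≡ 39·29 ≡ 3.
  x = λ² - 30 - 30 = 9 - 60 ≡ 43; y = λ·(30 - 43) - 30 ≡ 25. → (43, 25)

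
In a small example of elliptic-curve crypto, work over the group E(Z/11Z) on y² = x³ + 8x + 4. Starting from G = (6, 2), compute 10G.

Repeated addition: build up to 10G.
2G: tangent at (6, 2): λ = (3·6² + 8)/(2·2) ≡ 6/4. 4⁻¹ ≡ 3 (mod 11), so λ ≡ 6·3 ≡ 7.
  x = λ² - 6 - 6 = 49 - 12 ≡ 4; y = λ·(6 - 4) - 2 ≡ 1. → (4, 1)
3G: (4, 1) + (6, 2). λ = (2 - 1)/(6 - 4) ≡ 1/2 mod 11. 2⁻¹ ≡ 6 (mod 11), so λ ≡ 6.
  x = λ² - 4 - 6 = 36 - 10 ≡ 4; y = λ·(4 - 4) - 1 ≡ 10. → (4, 10)
4G: (4, 10) + (6, 2). λ = (2 - 10)/(6 - 4) ≡ 3/2 mod 11. 2⁻¹ ≡ 6 (mod 11), so λ ≡ 7.
  x = λ² - 4 - 6 = 49 - 10 ≡ 6; y = λ·(4 - 6) - 10 ≡ 9. → (6, 9)
5G: (6, 9) + (6, 2): same x and y₁ ≡ -y₂, so the sum is O.
6G: O + (6, 2) = (6, 2) (identity).
7G: tangent at (6, 2): λ = (3·6² + 8)/(2·2) ≡ 6/4. 4⁻¹ ≡ 3 (mod 11), so λ ≡ 6·3 ≡ 7.
  x = λ² - 6 - 6 = 49 - 12 ≡ 4; y = λ·(6 - 4) - 2 ≡ 1. → (4, 1)
8G: (4, 1) + (6, 2). λ = (2 - 1)/(6 - 4) ≡ 1/2 mod 11. 2⁻¹ ≡ 6 (mod 11), so λ ≡ 6.
  x = λ² - 4 - 6 = 36 - 10 ≡ 4; y = λ·(4 - 4) - 1 ≡ 10. → (4, 10)
9G: (4, 10) + (6, 2). λ = (2 - 10)/(6 - 4) ≡ 3/2 mod 11. 2⁻¹ ≡ 6 (mod 11), so λ ≡ 7.
  x = λ² - 4 - 6 = 49 - 10 ≡ 6; y = λ·(4 - 6) - 10 ≡ 9. → (6, 9)
10G: (6, 9) + (6, 2): same x and y₁ ≡ -y₂, so the sum is O.

O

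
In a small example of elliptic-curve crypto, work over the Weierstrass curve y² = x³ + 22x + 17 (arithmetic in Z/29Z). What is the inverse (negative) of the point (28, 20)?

(28, 9)

-(28, 20) = (28, -20 mod 29) = (28, 9).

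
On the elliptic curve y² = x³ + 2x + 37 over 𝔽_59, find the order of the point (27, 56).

9

2P: tangent at (27, 56): λ = (3·27² + 2)/(2·56) ≡ 6/53. 53⁻¹ ≡ 49 (mod 59) since 53·49 = 2597 ≡ 1, so λ ≡ 6·49 ≡ 58.
  x = λ² - 27 - 27 = 3364 - 54 ≡ 6; y = λ·(27 - 6) - 56 ≡ 41. → (6, 41)
3P: (6, 41) + (27, 56). λ = (56 - 41)/(27 - 6) ≡ 15/21 mod 59. 21⁻¹ ≡ 45 (mod 59) since 21·45 = 945 ≡ 1, so λ ≡ 26.
  x = λ² - 6 - 27 = 676 - 33 ≡ 53; y = λ·(6 - 53) - 41 ≡ 35. → (53, 35)
4P: (53, 35) + (27, 56). λ = (56 - 35)/(27 - 53) ≡ 21/33 mod 59. 33⁻¹ ≡ 34 (mod 59), so λ ≡ 6.
  x = λ² - 53 - 27 = 36 - 80 ≡ 15; y = λ·(53 - 15) - 35 ≡ 16. → (15, 16)
5P: (15, 16) + (27, 56). λ = (56 - 16)/(27 - 15) ≡ 40/12 mod 59. 12⁻¹ ≡ 5 (mod 59) since 12·5 = 60 ≡ 1, so λ ≡ 23.
  x = λ² - 15 - 27 = 529 - 42 ≡ 15; y = λ·(15 - 15) - 16 ≡ 43. → (15, 43)
6P: (15, 43) + (27, 56). λ = (56 - 43)/(27 - 15) ≡ 13/12 mod 59. 12⁻¹ ≡ 5 (mod 59), so λ ≡ 6.
  x = λ² - 15 - 27 = 36 - 42 ≡ 53; y = λ·(15 - 53) - 43 ≡ 24. → (53, 24)
7P: (53, 24) + (27, 56). λ = (56 - 24)/(27 - 53) ≡ 32/33 mod 59. 33⁻¹ ≡ 34 (mod 59), so λ ≡ 26.
  x = λ² - 53 - 27 = 676 - 80 ≡ 6; y = λ·(53 - 6) - 24 ≡ 18. → (6, 18)
8P: (6, 18) + (27, 56). λ = (56 - 18)/(27 - 6) ≡ 38/21 mod 59. 21⁻¹ ≡ 45 (mod 59) since 21·45 = 945 ≡ 1, so λ ≡ 58.
  x = λ² - 6 - 27 = 3364 - 33 ≡ 27; y = λ·(6 - 27) - 18 ≡ 3. → (27, 3)
9P: (27, 3) + (27, 56): same x and y₁ ≡ -y₂, so the sum is O.
9P = O, so the order is 9.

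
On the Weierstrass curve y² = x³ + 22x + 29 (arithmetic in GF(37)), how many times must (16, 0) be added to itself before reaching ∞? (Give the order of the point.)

2

2P: (16, 0) + (16, 0): same x and y₁ ≡ -y₂, so the sum is ∞.
2P = ∞, so the order is 2.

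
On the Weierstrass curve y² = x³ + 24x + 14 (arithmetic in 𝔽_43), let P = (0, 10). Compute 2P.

(41, 1)

tangent at (0, 10): λ = (3·0² + 24)/(2·10) ≡ 24/20. 20⁻¹ ≡ 28 (mod 43), so λ ≡ 24·28 ≡ 27.
  x = λ² - 0 - 0 = 729 - 0 ≡ 41; y = λ·(0 - 41) - 10 ≡ 1. → (41, 1)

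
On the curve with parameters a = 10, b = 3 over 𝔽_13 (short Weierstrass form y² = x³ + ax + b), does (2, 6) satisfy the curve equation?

no

y² = 6² ≡ 10; x³ + 10x + 3 = 31 ≡ 5 (mod 13). 10 ≠ 5.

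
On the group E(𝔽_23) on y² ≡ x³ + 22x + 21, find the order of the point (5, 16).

9

2P: tangent at (5, 16): λ = (3·5² + 22)/(2·16) ≡ 5/9. 9⁻¹ ≡ 18 (mod 23) since 9·18 = 162 ≡ 1, so λ ≡ 5·18 ≡ 21.
  x = λ² - 5 - 5 = 441 - 10 ≡ 17; y = λ·(5 - 17) - 16 ≡ 8. → (17, 8)
3P: (17, 8) + (5, 16). λ = (16 - 8)/(5 - 17) ≡ 8/11 mod 23. 11⁻¹ ≡ 21 (mod 23), so λ ≡ 7.
  x = λ² - 17 - 5 = 49 - 22 ≡ 4; y = λ·(17 - 4) - 8 ≡ 14. → (4, 14)
4P: (4, 14) + (5, 16). λ = (16 - 14)/(5 - 4) ≡ 2/1 mod 23. 1⁻¹ ≡ 1 (mod 23), so λ ≡ 2.
  x = λ² - 4 - 5 = 4 - 9 ≡ 18; y = λ·(4 - 18) - 14 ≡ 4. → (18, 4)
5P: (18, 4) + (5, 16). λ = (16 - 4)/(5 - 18) ≡ 12/10 mod 23. 10⁻¹ ≡ 7 (mod 23) since 10·7 = 70 ≡ 1, so λ ≡ 15.
  x = λ² - 18 - 5 = 225 - 23 ≡ 18; y = λ·(18 - 18) - 4 ≡ 19. → (18, 19)
6P: (18, 19) + (5, 16). λ = (16 - 19)/(5 - 18) ≡ 20/10 mod 23. 10⁻¹ ≡ 7 (mod 23), so λ ≡ 2.
  x = λ² - 18 - 5 = 4 - 23 ≡ 4; y = λ·(18 - 4) - 19 ≡ 9. → (4, 9)
7P: (4, 9) + (5, 16). λ = (16 - 9)/(5 - 4) ≡ 7/1 mod 23. 1⁻¹ ≡ 1 (mod 23), so λ ≡ 7.
  x = λ² - 4 - 5 = 49 - 9 ≡ 17; y = λ·(4 - 17) - 9 ≡ 15. → (17, 15)
8P: (17, 15) + (5, 16). λ = (16 - 15)/(5 - 17) ≡ 1/11 mod 23. 11⁻¹ ≡ 21 (mod 23) since 11·21 = 231 ≡ 1, so λ ≡ 21.
  x = λ² - 17 - 5 = 441 - 22 ≡ 5; y = λ·(17 - 5) - 15 ≡ 7. → (5, 7)
9P: (5, 7) + (5, 16): same x and y₁ ≡ -y₂, so the sum is the point at infinity.
9P = the point at infinity, so the order is 9.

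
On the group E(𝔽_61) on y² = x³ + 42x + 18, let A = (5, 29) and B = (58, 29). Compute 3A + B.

(28, 37)

First 3A:
Repeated addition: build up to 3A.
2A: tangent at (5, 29): λ = (3·5² + 42)/(2·29) ≡ 56/58. 58⁻¹ ≡ 20 (mod 61), so λ ≡ 56·20 ≡ 22.
  x = λ² - 5 - 5 = 484 - 10 ≡ 47; y = λ·(5 - 47) - 29 ≡ 23. → (47, 23)
3A: (47, 23) + (5, 29). λ = (29 - 23)/(5 - 47) ≡ 6/19 mod 61. 19⁻¹ ≡ 45 (mod 61), so λ ≡ 26.
  x = λ² - 47 - 5 = 676 - 52 ≡ 14; y = λ·(47 - 14) - 23 ≡ 42. → (14, 42)
3A = (14, 42).
Finally 3A + B:
(14, 42) + (58, 29). λ = (29 - 42)/(58 - 14) ≡ 48/44 mod 61. 44⁻¹ ≡ 43 (mod 61) since 44·43 = 1892 ≡ 1, so λ ≡ 51.
  x = λ² - 14 - 58 = 2601 - 72 ≡ 28; y = λ·(14 - 28) - 42 ≡ 37. → (28, 37)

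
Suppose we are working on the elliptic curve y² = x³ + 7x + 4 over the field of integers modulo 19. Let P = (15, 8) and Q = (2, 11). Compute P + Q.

(7, 15)

(15, 8) + (2, 11). λ = (11 - 8)/(2 - 15) ≡ 3/6 mod 19. 6⁻¹ ≡ 16 (mod 19), so λ ≡ 10.
  x = λ² - 15 - 2 = 100 - 17 ≡ 7; y = λ·(15 - 7) - 8 ≡ 15. → (7, 15)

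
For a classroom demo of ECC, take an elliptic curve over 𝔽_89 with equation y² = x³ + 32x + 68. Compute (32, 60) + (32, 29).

The two points share x = 32 and their y-coordinates satisfy 60 + 29 ≡ 0 (mod 89), so they are inverses. Their sum is the point at infinity.

O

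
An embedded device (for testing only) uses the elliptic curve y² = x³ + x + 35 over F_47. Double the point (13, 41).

tangent at (13, 41): λ = (3·13² + 1)/(2·41) ≡ 38/35. 35⁻¹ ≡ 43 (mod 47) since 35·43 = 1505 ≡ 1, so λ ≡ 38·43 ≡ 36.
  x = λ² - 13 - 13 = 1296 - 26 ≡ 1; y = λ·(13 - 1) - 41 ≡ 15. → (1, 15)

(1, 15)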